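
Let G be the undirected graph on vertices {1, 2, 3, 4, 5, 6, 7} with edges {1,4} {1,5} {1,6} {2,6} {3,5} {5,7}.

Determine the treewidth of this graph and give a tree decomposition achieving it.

Treewidth 1.
One optimal decomposition is:
Bags: B1 = {5, 7}  B2 = {1, 5}  B3 = {1, 4}  B4 = {3, 5}  B5 = {1, 6}  B6 = {2, 6}
Tree: B1–B2, B2–B3, B2–B4, B2–B5, B5–B6

Each bag holds 2 vertices, so the decomposition has width 1, which upper-bounds the treewidth. Since G has at least one edge (e.g. 5–7), it is not an edgeless graph, so tw(G) ≥ 1. The upper and lower bounds meet at 1, so that is the treewidth.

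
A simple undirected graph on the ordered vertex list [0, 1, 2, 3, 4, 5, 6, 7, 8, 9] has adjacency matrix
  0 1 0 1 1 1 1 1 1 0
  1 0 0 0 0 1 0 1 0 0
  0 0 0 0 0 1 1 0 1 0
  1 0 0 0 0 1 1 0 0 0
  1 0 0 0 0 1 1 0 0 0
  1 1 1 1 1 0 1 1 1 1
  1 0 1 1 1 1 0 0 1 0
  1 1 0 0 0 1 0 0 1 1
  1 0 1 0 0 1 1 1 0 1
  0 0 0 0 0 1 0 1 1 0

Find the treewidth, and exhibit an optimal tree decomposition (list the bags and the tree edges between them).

Treewidth 3.
Bags: B1 = {0, 5, 6, 8}  B2 = {0, 5, 7, 8}  B3 = {0, 4, 5, 6}  B4 = {2, 5, 6, 8}  B5 = {5, 7, 8, 9}  B6 = {0, 1, 5, 7}  B7 = {0, 3, 5, 6}
Tree: B1–B2, B1–B3, B1–B4, B2–B5, B2–B6, B1–B7

The largest bag has 4 vertices, giving width 3; this decomposition certifies tw(G) ≤ 3. On the other hand G contains the 4-clique {0, 1, 5, 7}. A clique must lie in a single bag of any decomposition, so no decomposition can have width below 3. Therefore the treewidth is 3.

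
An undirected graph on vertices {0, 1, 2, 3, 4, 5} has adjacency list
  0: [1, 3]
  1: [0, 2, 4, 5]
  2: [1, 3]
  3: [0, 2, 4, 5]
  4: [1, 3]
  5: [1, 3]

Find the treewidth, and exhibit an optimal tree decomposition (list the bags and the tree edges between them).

The largest bag has 3 vertices, giving width 2; this decomposition certifies tw(G) ≤ 2. For the lower bound, G contains the cycle 0–3–5–1–0, so G is not a forest; only forests have treewidth ≤ 1, hence tw(G) ≥ 2. Hence tw(G) = 2 exactly.

Treewidth 2.
Bags: B1 = {0, 1, 3}  B2 = {1, 3, 5}  B3 = {1, 2, 3}  B4 = {1, 3, 4}
Tree: B1–B2, B2–B3, B3–B4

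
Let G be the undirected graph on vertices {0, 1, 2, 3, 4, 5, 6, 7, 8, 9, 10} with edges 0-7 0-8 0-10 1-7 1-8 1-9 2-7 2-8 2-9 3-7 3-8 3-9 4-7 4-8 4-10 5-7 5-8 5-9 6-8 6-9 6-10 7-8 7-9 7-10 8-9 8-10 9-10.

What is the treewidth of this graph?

3

A width-3 tree decomposition is:
Bags: B1 = {2, 7, 8, 9}  B2 = {7, 8, 9, 10}  B3 = {6, 8, 9, 10}  B4 = {4, 7, 8, 10}  B5 = {1, 7, 8, 9}  B6 = {5, 7, 8, 9}  B7 = {0, 7, 8, 10}  B8 = {3, 7, 8, 9}
Tree: B1–B2, B2–B3, B2–B4, B1–B5, B5–B6, B2–B7, B5–B8
The largest bag has 4 vertices, giving width 3; this decomposition certifies tw(G) ≤ 3. For the lower bound, the 4 vertices {6, 8, 9, 10} are pairwise adjacent, and any tree decomposition puts a clique entirely inside one bag — forcing width ≥ 3. The upper and lower bounds meet at 3, so that is the treewidth.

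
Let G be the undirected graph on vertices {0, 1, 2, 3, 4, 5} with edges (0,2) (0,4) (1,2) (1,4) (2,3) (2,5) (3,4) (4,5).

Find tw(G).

A width-2 tree decomposition is:
Bags: B1 = {2, 3, 4}  B2 = {1, 2, 4}  B3 = {2, 4, 5}  B4 = {0, 2, 4}
Tree: B1–B2, B2–B3, B3–B4
The largest bag has 3 vertices, giving width 2; this decomposition certifies tw(G) ≤ 2. The edges 4–3–2–1–4 form a cycle, so G is not a tree and its treewidth is at least 2. The upper and lower bounds meet at 2, so that is the treewidth.

2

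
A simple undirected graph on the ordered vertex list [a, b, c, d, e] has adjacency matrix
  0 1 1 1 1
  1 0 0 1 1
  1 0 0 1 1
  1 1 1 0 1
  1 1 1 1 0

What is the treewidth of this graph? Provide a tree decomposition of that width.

Treewidth 3.
One optimal decomposition is:
Bags: B1 = {a, b, d, e}  B2 = {a, c, d, e}
Tree: B1–B2

Every bag has size at most 4, so the width is 4 − 1 = 3 and tw(G) ≤ 3. Conversely, {a, c, d, e} is a clique of size 4, and the vertices of any clique must share a bag in every tree decomposition; so some bag has ≥ 4 vertices and tw(G) ≥ 3. The upper and lower bounds meet at 3, so that is the treewidth.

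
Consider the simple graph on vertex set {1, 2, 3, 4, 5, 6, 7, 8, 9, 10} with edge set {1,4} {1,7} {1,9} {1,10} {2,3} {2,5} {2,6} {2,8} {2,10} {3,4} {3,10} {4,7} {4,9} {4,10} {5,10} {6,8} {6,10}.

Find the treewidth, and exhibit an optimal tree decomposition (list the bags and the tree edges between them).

Each bag holds 3 vertices, so the decomposition has width 2, which upper-bounds the treewidth. On the other hand G contains the 3-clique {2, 6, 8}. A clique must lie in a single bag of any decomposition, so no decomposition can have width below 2. Combining the bounds, tw(G) = 2.

Treewidth 2.
Bags: B1 = {3, 4, 10}  B2 = {1, 4, 10}  B3 = {2, 3, 10}  B4 = {1, 4, 9}  B5 = {2, 6, 10}  B6 = {1, 4, 7}  B7 = {2, 5, 10}  B8 = {2, 6, 8}
Tree: B1–B2, B1–B3, B2–B4, B3–B5, B4–B6, B3–B7, B5–B8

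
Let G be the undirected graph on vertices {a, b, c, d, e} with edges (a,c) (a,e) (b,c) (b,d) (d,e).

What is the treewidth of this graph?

A width-2 tree decomposition is:
Bags: B1 = {a, c, e}  B2 = {c, d, e}  B3 = {b, c, d}
Tree: B1–B2, B2–B3
Each bag holds 3 vertices, so the decomposition has width 2, which upper-bounds the treewidth. Since c–a–e–d–b–c is a cycle in G, G is not acyclic. Forests are exactly the graphs of treewidth ≤ 1, so tw(G) ≥ 2. Combining the bounds, tw(G) = 2.

2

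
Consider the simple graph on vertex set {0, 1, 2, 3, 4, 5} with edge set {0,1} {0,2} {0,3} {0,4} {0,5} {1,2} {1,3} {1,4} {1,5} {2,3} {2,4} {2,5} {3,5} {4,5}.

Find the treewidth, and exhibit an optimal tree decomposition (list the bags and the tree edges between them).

Treewidth 4.
One optimal decomposition is:
Bags: B1 = {0, 1, 2, 3, 5}  B2 = {0, 1, 2, 4, 5}
Tree: B1–B2

The largest bag has 5 vertices, giving width 4; this decomposition certifies tw(G) ≤ 4. On the other hand G contains the 5-clique {0, 1, 2, 3, 5}. A clique must lie in a single bag of any decomposition, so no decomposition can have width below 4. Combining the bounds, tw(G) = 4.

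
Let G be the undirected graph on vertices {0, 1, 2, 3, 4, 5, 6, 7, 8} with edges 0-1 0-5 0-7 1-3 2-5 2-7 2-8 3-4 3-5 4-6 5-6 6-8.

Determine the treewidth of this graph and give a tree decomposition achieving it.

The largest bag has 4 vertices, giving width 3; this decomposition certifies tw(G) ≤ 3. For the lower bound: the 4 vertex sets {1,3,4}, {0}, {5}, {2,6,7,8} are disjoint, each induces a connected subgraph, and every pair is joined by at least one edge of G. Contracting each set to a single vertex therefore yields K_{4} as a minor, and since treewidth is minor-monotone, tw(G) ≥ tw(K_{4}) = 3. Combining the bounds, tw(G) = 3.

Treewidth 3.
One optimal decomposition is:
Bags: B1 = {0, 1, 3, 4}  B2 = {0, 3, 4, 5}  B3 = {0, 4, 5, 6}  B4 = {0, 5, 6, 7}  B5 = {2, 5, 6, 7}  B6 = {2, 6, 7, 8}
Tree: B1–B2, B2–B3, B3–B4, B4–B5, B5–B6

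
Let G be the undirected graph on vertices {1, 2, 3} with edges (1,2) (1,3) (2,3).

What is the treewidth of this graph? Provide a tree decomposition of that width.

A single bag containing all 3 vertices is trivially a valid decomposition of width 2. Conversely, {1, 2, 3} is a clique of size 3, and the vertices of any clique must share a bag in every tree decomposition; so some bag has ≥ 3 vertices and tw(G) ≥ 2. The upper and lower bounds meet at 2, so that is the treewidth.

Treewidth 2.
Bags: B1 = {1, 2, 3}
Tree: (single bag)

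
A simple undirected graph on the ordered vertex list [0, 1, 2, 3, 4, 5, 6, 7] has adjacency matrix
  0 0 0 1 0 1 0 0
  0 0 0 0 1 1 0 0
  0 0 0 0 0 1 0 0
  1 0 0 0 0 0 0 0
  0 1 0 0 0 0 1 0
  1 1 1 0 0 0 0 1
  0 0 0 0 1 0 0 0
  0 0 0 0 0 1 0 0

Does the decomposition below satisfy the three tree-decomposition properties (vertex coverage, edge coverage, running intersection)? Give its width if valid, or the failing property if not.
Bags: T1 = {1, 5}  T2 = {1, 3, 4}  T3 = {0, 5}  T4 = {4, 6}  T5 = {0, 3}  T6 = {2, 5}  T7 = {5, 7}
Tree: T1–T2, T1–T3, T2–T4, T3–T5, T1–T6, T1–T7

No — bags containing vertex 3 are not connected in the tree.

A tree decomposition must satisfy three properties: every vertex lies in some bag; for every edge, both endpoints lie together in some bag; and for every vertex, the bags containing it form a connected subtree. Here bags containing vertex 3 are not connected in the tree, so the decomposition is invalid.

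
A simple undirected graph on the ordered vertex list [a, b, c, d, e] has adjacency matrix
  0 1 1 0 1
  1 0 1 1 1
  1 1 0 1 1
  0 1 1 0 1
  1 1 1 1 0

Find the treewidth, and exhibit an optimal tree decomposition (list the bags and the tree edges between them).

Treewidth 3.
One optimal decomposition is:
Bags: B1 = {b, c, d, e}  B2 = {a, b, c, e}
Tree: B1–B2

Each bag holds 4 vertices, so the decomposition has width 3, which upper-bounds the treewidth. For the lower bound, the 4 vertices {b, c, d, e} are pairwise adjacent, and any tree decomposition puts a clique entirely inside one bag — forcing width ≥ 3. The upper and lower bounds meet at 3, so that is the treewidth.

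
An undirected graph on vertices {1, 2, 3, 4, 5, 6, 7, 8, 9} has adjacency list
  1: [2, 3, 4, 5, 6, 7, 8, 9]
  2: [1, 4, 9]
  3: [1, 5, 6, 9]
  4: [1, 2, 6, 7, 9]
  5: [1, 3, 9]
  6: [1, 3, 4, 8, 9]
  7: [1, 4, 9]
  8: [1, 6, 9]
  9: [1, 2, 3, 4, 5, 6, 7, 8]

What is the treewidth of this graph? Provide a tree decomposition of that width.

The largest bag has 4 vertices, giving width 3; this decomposition certifies tw(G) ≤ 3. Conversely, {1, 6, 8, 9} is a clique of size 4, and the vertices of any clique must share a bag in every tree decomposition; so some bag has ≥ 4 vertices and tw(G) ≥ 3. Hence tw(G) = 3 exactly.

Treewidth 3.
Bags: B1 = {1, 4, 6, 9}  B2 = {1, 2, 4, 9}  B3 = {1, 3, 6, 9}  B4 = {1, 3, 5, 9}  B5 = {1, 6, 8, 9}  B6 = {1, 4, 7, 9}
Tree: B1–B2, B1–B3, B3–B4, B3–B5, B1–B6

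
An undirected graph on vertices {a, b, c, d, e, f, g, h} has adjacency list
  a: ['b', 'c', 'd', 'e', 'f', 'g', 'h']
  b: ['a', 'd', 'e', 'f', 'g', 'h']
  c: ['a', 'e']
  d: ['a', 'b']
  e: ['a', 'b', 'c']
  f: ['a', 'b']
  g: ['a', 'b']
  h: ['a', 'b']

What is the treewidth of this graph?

2

A width-2 tree decomposition is:
Bags: B1 = {a, b, d}  B2 = {a, b, e}  B3 = {a, c, e}  B4 = {a, b, h}  B5 = {a, b, f}  B6 = {a, b, g}
Tree: B1–B2, B2–B3, B2–B4, B4–B5, B4–B6
The largest bag has 3 vertices, giving width 2; this decomposition certifies tw(G) ≤ 2. For the lower bound, the 3 vertices {a, c, e} are pairwise adjacent, and any tree decomposition puts a clique entirely inside one bag — forcing width ≥ 2. Therefore the treewidth is 2.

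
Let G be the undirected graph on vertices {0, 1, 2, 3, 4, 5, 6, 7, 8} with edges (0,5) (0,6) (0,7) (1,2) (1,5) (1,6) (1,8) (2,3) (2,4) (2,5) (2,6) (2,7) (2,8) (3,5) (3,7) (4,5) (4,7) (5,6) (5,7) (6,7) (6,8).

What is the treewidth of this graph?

3

A width-3 tree decomposition is:
Bags: B1 = {2, 5, 6, 7}  B2 = {2, 3, 5, 7}  B3 = {1, 2, 5, 6}  B4 = {0, 5, 6, 7}  B5 = {2, 4, 5, 7}  B6 = {1, 2, 6, 8}
Tree: B1–B2, B1–B3, B1–B4, B2–B5, B3–B6
The largest bag has 4 vertices, giving width 3; this decomposition certifies tw(G) ≤ 3. On the other hand G contains the 4-clique {0, 5, 6, 7}. A clique must lie in a single bag of any decomposition, so no decomposition can have width below 3. Therefore the treewidth is 3.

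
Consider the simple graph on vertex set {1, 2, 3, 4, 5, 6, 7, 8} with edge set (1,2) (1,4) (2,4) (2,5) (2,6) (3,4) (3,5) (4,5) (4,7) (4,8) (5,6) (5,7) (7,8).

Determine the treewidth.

A width-2 tree decomposition is:
Bags: B1 = {4, 5, 7}  B2 = {2, 4, 5}  B3 = {4, 7, 8}  B4 = {3, 4, 5}  B5 = {2, 5, 6}  B6 = {1, 2, 4}
Tree: B1–B2, B1–B3, B1–B4, B2–B5, B2–B6
The largest bag has 3 vertices, giving width 2; this decomposition certifies tw(G) ≤ 2. For the lower bound, the 3 vertices {4, 7, 8} are pairwise adjacent, and any tree decomposition puts a clique entirely inside one bag — forcing width ≥ 2. Therefore the treewidth is 2.

2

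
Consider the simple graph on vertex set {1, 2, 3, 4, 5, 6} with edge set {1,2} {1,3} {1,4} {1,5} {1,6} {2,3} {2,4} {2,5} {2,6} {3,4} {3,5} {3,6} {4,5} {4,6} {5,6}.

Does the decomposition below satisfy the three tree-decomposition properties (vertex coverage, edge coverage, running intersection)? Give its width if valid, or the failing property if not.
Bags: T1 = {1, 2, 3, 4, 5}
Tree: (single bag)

No — vertex 6 appears in no bag.

A tree decomposition must satisfy three properties: every vertex lies in some bag; for every edge, both endpoints lie together in some bag; and for every vertex, the bags containing it form a connected subtree. Here vertex 6 appears in no bag, so the decomposition is invalid.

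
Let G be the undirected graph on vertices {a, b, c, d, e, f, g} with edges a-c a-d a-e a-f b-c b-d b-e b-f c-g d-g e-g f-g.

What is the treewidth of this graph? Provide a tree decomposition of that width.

Treewidth 3.
One optimal decomposition is:
Bags: B1 = {a, b, f, g}  B2 = {a, b, c, g}  B3 = {a, b, d, g}  B4 = {a, b, e, g}
Tree: B1–B2, B2–B3, B3–B4

Each bag holds 4 vertices, so the decomposition has width 3, which upper-bounds the treewidth. For the lower bound: the 4 vertex sets {b,f}, {c,g}, {a}, {d} are disjoint, each induces a connected subgraph, and every pair is joined by at least one edge of G. Contracting each set to a single vertex therefore yields K_{4} as a minor, and since treewidth is minor-monotone, tw(G) ≥ tw(K_{4}) = 3. Combining the bounds, tw(G) = 3.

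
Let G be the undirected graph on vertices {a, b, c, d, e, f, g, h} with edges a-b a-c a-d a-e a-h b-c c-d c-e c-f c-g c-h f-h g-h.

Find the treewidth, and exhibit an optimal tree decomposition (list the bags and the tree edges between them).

Treewidth 2.
One optimal decomposition is:
Bags: B1 = {a, c, h}  B2 = {c, f, h}  B3 = {c, g, h}  B4 = {a, c, e}  B5 = {a, c, d}  B6 = {a, b, c}
Tree: B1–B2, B1–B3, B1–B4, B1–B5, B1–B6

The largest bag has 3 vertices, giving width 2; this decomposition certifies tw(G) ≤ 2. On the other hand G contains the 3-clique {c, g, h}. A clique must lie in a single bag of any decomposition, so no decomposition can have width below 2. Combining the bounds, tw(G) = 2.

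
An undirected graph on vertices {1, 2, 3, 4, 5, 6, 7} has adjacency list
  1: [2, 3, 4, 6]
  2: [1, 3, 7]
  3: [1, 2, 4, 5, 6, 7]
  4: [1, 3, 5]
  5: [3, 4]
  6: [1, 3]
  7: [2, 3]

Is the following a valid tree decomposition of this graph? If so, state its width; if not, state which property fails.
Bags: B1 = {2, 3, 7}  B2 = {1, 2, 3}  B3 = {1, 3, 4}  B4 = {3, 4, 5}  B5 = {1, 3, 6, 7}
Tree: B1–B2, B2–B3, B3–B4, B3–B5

A tree decomposition must satisfy three properties: every vertex lies in some bag; for every edge, both endpoints lie together in some bag; and for every vertex, the bags containing it form a connected subtree. Here bags containing vertex 7 are not connected in the tree, so the decomposition is invalid.

No — bags containing vertex 7 are not connected in the tree.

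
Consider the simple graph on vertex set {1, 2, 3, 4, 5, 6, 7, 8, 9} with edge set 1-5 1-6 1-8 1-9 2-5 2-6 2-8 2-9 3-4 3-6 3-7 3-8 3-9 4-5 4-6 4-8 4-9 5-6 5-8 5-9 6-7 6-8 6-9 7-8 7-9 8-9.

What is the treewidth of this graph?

4

A width-4 tree decomposition is:
Bags: B1 = {4, 5, 6, 8, 9}  B2 = {2, 5, 6, 8, 9}  B3 = {3, 4, 6, 8, 9}  B4 = {3, 6, 7, 8, 9}  B5 = {1, 5, 6, 8, 9}
Tree: B1–B2, B1–B3, B3–B4, B2–B5
Each bag holds 5 vertices, so the decomposition has width 4, which upper-bounds the treewidth. For the lower bound, the 5 vertices {3, 4, 6, 8, 9} are pairwise adjacent, and any tree decomposition puts a clique entirely inside one bag — forcing width ≥ 4. Combining the bounds, tw(G) = 4.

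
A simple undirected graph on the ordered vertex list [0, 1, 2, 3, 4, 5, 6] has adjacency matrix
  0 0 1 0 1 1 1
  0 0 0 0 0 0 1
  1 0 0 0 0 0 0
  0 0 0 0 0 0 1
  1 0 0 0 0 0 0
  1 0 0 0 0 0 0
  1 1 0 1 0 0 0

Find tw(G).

1

A width-1 tree decomposition is:
Bags: B1 = {1, 6}  B2 = {0, 6}  B3 = {0, 4}  B4 = {0, 2}  B5 = {3, 6}  B6 = {0, 5}
Tree: B1–B2, B2–B3, B2–B4, B1–B5, B3–B6
Every bag has size at most 2, so the width is 2 − 1 = 1 and tw(G) ≤ 1. Any graph with an edge has treewidth ≥ 1, and G has the edge 1–6. The upper and lower bounds meet at 1, so that is the treewidth.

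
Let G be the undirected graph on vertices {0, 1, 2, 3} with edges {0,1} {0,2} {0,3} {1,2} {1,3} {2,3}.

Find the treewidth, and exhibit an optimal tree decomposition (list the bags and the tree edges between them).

Treewidth 3.
Bags: B1 = {0, 1, 2, 3}
Tree: (single bag)

A single bag containing all 4 vertices is trivially a valid decomposition of width 3. On the other hand G contains the 4-clique {0, 1, 2, 3}. A clique must lie in a single bag of any decomposition, so no decomposition can have width below 3. The upper and lower bounds meet at 3, so that is the treewidth.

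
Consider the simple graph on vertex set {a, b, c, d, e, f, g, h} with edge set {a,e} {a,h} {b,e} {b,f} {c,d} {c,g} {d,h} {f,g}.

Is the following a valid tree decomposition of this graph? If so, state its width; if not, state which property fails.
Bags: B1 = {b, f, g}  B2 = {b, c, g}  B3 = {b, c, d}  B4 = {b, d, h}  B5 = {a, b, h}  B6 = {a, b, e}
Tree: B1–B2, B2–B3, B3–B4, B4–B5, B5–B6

Vertex coverage: the bags together contain {a, b, c, d, e, f, g, h}, the full vertex set. Edge coverage: each edge of G has both endpoints in at least one bag. Running intersection: for every vertex, the bags containing it form a connected subtree. All three properties hold, so this is a valid tree decomposition of width max|bag| − 1 = 2, and hence tw(G) ≤ 2.

Yes; width 2.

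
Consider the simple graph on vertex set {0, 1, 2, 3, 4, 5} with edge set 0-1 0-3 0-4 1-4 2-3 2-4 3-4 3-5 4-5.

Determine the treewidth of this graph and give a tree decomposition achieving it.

Treewidth 2.
One such decomposition:
Bags: B1 = {0, 3, 4}  B2 = {0, 1, 4}  B3 = {3, 4, 5}  B4 = {2, 3, 4}
Tree: B1–B2, B1–B3, B3–B4

Every bag has size at most 3, so the width is 3 − 1 = 2 and tw(G) ≤ 2. For the lower bound, the 3 vertices {0, 1, 4} are pairwise adjacent, and any tree decomposition puts a clique entirely inside one bag — forcing width ≥ 2. Therefore the treewidth is 2.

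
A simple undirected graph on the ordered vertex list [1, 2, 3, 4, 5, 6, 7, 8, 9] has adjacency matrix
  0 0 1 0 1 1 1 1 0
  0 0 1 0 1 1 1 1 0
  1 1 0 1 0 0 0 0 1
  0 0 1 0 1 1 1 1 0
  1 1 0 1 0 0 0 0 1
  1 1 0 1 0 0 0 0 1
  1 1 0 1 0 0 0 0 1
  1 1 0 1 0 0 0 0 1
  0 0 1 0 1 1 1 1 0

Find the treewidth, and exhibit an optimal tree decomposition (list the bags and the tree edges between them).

Every bag has size at most 5, so the width is 5 − 1 = 4 and tw(G) ≤ 4. For the lower bound: the 5 vertex sets {1,6}, {2,5}, {4,8}, {9}, {3} are disjoint, each induces a connected subgraph, and every pair is joined by at least one edge of G. Contracting each set to a single vertex therefore yields K_{5} as a minor, and since treewidth is minor-monotone, tw(G) ≥ tw(K_{5}) = 4. Hence tw(G) = 4 exactly.

Treewidth 4.
One such decomposition:
Bags: B1 = {1, 2, 4, 6, 9}  B2 = {1, 2, 4, 5, 9}  B3 = {1, 2, 4, 8, 9}  B4 = {1, 2, 3, 4, 9}  B5 = {1, 2, 4, 7, 9}
Tree: B1–B2, B2–B3, B3–B4, B4–B5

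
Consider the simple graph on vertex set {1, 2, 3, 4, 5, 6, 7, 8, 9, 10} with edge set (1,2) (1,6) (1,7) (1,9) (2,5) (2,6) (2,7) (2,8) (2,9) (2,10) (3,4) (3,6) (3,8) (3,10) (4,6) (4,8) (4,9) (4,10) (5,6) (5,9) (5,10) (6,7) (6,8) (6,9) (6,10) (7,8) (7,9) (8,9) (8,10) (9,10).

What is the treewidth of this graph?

4

A width-4 tree decomposition is:
Bags: B1 = {2, 6, 8, 9, 10}  B2 = {2, 6, 7, 8, 9}  B3 = {4, 6, 8, 9, 10}  B4 = {3, 4, 6, 8, 10}  B5 = {2, 5, 6, 9, 10}  B6 = {1, 2, 6, 7, 9}
Tree: B1–B2, B1–B3, B3–B4, B1–B5, B2–B6
Every bag has size at most 5, so the width is 5 − 1 = 4 and tw(G) ≤ 4. Conversely, {2, 6, 8, 9, 10} is a clique of size 5, and the vertices of any clique must share a bag in every tree decomposition; so some bag has ≥ 5 vertices and tw(G) ≥ 4. Therefore the treewidth is 4.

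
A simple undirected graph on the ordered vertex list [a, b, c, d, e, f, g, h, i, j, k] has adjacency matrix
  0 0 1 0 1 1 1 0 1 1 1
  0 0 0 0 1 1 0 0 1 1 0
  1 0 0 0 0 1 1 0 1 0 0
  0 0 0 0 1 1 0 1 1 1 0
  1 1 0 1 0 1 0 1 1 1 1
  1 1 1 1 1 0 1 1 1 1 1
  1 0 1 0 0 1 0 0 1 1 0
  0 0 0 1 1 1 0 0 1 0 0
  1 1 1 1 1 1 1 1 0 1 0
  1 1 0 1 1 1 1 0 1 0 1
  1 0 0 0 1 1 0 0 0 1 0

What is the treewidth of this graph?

A width-4 tree decomposition is:
Bags: B1 = {d, e, f, i, j}  B2 = {a, e, f, i, j}  B3 = {b, e, f, i, j}  B4 = {a, e, f, j, k}  B5 = {a, f, g, i, j}  B6 = {d, e, f, h, i}  B7 = {a, c, f, g, i}
Tree: B1–B2, B2–B3, B2–B4, B2–B5, B1–B6, B5–B7
Each bag holds 5 vertices, so the decomposition has width 4, which upper-bounds the treewidth. For the lower bound, the 5 vertices {a, e, f, j, k} are pairwise adjacent, and any tree decomposition puts a clique entirely inside one bag — forcing width ≥ 4. The upper and lower bounds meet at 4, so that is the treewidth.

4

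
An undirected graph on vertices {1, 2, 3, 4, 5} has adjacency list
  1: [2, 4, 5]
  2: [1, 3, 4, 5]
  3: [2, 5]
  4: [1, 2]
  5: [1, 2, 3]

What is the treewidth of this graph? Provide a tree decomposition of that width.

Treewidth 2.
One optimal decomposition is:
Bags: B1 = {1, 2, 4}  B2 = {1, 2, 5}  B3 = {2, 3, 5}
Tree: B1–B2, B2–B3

Each bag holds 3 vertices, so the decomposition has width 2, which upper-bounds the treewidth. On the other hand G contains the 3-clique {1, 2, 4}. A clique must lie in a single bag of any decomposition, so no decomposition can have width below 2. The upper and lower bounds meet at 2, so that is the treewidth.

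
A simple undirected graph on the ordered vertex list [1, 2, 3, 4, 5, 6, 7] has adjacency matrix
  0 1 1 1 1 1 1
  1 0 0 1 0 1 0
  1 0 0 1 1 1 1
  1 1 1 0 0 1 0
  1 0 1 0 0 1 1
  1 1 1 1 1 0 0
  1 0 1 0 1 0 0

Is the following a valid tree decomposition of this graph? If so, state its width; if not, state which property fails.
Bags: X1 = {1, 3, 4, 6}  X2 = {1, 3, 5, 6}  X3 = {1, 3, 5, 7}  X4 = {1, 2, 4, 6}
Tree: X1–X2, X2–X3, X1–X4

Vertex coverage: the bags together contain {1, 2, 3, 4, 5, 6, 7}, the full vertex set. Edge coverage: each edge of G has both endpoints in at least one bag. Running intersection: for every vertex, the bags containing it form a connected subtree. All three properties hold, so this is a valid tree decomposition of width max|bag| − 1 = 3, and hence tw(G) ≤ 3.

Yes; width 3.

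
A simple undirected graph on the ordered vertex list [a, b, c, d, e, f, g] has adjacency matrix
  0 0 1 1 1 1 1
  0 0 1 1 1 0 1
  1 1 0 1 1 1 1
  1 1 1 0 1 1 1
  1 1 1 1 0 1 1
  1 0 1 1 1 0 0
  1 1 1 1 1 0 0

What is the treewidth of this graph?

A width-4 tree decomposition is:
Bags: B1 = {a, c, d, e, g}  B2 = {b, c, d, e, g}  B3 = {a, c, d, e, f}
Tree: B1–B2, B1–B3
Each bag holds 5 vertices, so the decomposition has width 4, which upper-bounds the treewidth. On the other hand G contains the 5-clique {a, c, d, e, g}. A clique must lie in a single bag of any decomposition, so no decomposition can have width below 4. The upper and lower bounds meet at 4, so that is the treewidth.

4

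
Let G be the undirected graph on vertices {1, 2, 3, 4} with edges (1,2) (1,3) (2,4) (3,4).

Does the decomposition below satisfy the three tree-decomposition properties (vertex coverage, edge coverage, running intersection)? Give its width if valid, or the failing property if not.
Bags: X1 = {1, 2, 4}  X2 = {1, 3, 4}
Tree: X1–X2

Vertex coverage: the bags together contain {1, 2, 3, 4}, the full vertex set. Edge coverage: each edge of G has both endpoints in at least one bag. Running intersection: for every vertex, the bags containing it form a connected subtree. All three properties hold, so this is a valid tree decomposition of width max|bag| − 1 = 2, and hence tw(G) ≤ 2.

Yes; width 2.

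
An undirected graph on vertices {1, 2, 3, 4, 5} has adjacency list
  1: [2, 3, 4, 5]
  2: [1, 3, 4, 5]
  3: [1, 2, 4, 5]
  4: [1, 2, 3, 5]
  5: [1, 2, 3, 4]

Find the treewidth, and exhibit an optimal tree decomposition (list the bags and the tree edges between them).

A single bag containing all 5 vertices is trivially a valid decomposition of width 4. Conversely, {1, 2, 3, 4, 5} is a clique of size 5, and the vertices of any clique must share a bag in every tree decomposition; so some bag has ≥ 5 vertices and tw(G) ≥ 4. Combining the bounds, tw(G) = 4.

Treewidth 4.
One such decomposition:
Bags: B1 = {1, 2, 3, 4, 5}
Tree: (single bag)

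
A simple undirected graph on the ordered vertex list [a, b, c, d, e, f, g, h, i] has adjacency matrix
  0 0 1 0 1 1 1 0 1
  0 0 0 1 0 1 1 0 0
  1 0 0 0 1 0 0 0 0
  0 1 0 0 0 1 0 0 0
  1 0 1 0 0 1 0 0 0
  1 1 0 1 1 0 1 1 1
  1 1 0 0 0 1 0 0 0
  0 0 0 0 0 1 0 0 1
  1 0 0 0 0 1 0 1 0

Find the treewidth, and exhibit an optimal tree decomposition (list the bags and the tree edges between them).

Treewidth 2.
One such decomposition:
Bags: B1 = {a, f, g}  B2 = {a, e, f}  B3 = {a, f, i}  B4 = {b, f, g}  B5 = {b, d, f}  B6 = {a, c, e}  B7 = {f, h, i}
Tree: B1–B2, B1–B3, B1–B4, B4–B5, B2–B6, B3–B7

The largest bag has 3 vertices, giving width 2; this decomposition certifies tw(G) ≤ 2. On the other hand G contains the 3-clique {a, c, e}. A clique must lie in a single bag of any decomposition, so no decomposition can have width below 2. Combining the bounds, tw(G) = 2.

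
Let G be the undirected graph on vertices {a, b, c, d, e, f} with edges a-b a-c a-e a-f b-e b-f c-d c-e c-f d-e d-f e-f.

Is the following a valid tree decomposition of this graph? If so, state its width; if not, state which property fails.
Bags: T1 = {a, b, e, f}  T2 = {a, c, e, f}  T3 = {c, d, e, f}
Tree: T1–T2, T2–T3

Vertex coverage: the bags together contain {a, b, c, d, e, f}, the full vertex set. Edge coverage: each edge of G has both endpoints in at least one bag. Running intersection: for every vertex, the bags containing it form a connected subtree. All three properties hold, so this is a valid tree decomposition of width max|bag| − 1 = 3, and hence tw(G) ≤ 3.

Yes; width 3.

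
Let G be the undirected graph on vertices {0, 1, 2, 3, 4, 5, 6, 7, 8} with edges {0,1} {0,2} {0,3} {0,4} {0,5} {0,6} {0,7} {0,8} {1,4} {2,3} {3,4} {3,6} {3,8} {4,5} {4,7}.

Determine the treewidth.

2

A width-2 tree decomposition is:
Bags: B1 = {0, 1, 4}  B2 = {0, 4, 7}  B3 = {0, 4, 5}  B4 = {0, 3, 4}  B5 = {0, 3, 6}  B6 = {0, 3, 8}  B7 = {0, 2, 3}
Tree: B1–B2, B2–B3, B2–B4, B4–B5, B4–B6, B4–B7
The largest bag has 3 vertices, giving width 2; this decomposition certifies tw(G) ≤ 2. Conversely, {0, 1, 4} is a clique of size 3, and the vertices of any clique must share a bag in every tree decomposition; so some bag has ≥ 3 vertices and tw(G) ≥ 2. Therefore the treewidth is 2.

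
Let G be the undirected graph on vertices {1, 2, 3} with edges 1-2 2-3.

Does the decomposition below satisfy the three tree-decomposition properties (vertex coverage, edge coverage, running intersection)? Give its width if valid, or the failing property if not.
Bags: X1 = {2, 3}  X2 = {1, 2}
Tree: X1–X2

Vertex coverage: the bags together contain {1, 2, 3}, the full vertex set. Edge coverage: each edge of G has both endpoints in at least one bag. Running intersection: for every vertex, the bags containing it form a connected subtree. All three properties hold, so this is a valid tree decomposition of width max|bag| − 1 = 1, and hence tw(G) ≤ 1.

Yes; width 1.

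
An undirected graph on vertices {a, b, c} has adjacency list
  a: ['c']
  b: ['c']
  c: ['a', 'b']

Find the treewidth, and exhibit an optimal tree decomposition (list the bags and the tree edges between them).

The largest bag has 2 vertices, giving width 1; this decomposition certifies tw(G) ≤ 1. G has an edge, so its treewidth is at least 1. Combining the bounds, tw(G) = 1.

Treewidth 1.
One optimal decomposition is:
Bags: B1 = {b, c}  B2 = {a, c}
Tree: B1–B2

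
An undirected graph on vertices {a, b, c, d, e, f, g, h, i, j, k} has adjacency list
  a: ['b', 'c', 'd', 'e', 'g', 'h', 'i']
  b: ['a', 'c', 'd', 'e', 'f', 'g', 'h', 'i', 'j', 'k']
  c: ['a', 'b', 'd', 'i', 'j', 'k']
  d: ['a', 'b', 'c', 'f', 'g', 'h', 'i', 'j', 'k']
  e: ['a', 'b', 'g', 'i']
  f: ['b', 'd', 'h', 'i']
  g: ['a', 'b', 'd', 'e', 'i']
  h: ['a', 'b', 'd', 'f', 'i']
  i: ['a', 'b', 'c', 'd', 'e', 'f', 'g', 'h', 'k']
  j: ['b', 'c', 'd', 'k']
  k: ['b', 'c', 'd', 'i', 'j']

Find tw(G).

A width-4 tree decomposition is:
Bags: B1 = {a, b, d, h, i}  B2 = {b, d, f, h, i}  B3 = {a, b, c, d, i}  B4 = {a, b, d, g, i}  B5 = {b, c, d, i, k}  B6 = {b, c, d, j, k}  B7 = {a, b, e, g, i}
Tree: B1–B2, B1–B3, B1–B4, B3–B5, B5–B6, B4–B7
Every bag has size at most 5, so the width is 5 − 1 = 4 and tw(G) ≤ 4. On the other hand G contains the 5-clique {b, c, d, j, k}. A clique must lie in a single bag of any decomposition, so no decomposition can have width below 4. Hence tw(G) = 4 exactly.

4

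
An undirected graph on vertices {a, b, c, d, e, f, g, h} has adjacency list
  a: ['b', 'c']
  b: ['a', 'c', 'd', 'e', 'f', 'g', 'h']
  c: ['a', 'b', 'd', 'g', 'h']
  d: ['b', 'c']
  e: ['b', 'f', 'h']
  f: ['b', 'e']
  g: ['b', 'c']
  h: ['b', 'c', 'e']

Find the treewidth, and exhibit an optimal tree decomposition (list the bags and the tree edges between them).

Treewidth 2.
One such decomposition:
Bags: B1 = {b, e, h}  B2 = {b, c, h}  B3 = {b, c, g}  B4 = {b, e, f}  B5 = {b, c, d}  B6 = {a, b, c}
Tree: B1–B2, B2–B3, B1–B4, B3–B5, B3–B6

Each bag holds 3 vertices, so the decomposition has width 2, which upper-bounds the treewidth. Conversely, {b, e, h} is a clique of size 3, and the vertices of any clique must share a bag in every tree decomposition; so some bag has ≥ 3 vertices and tw(G) ≥ 2. The upper and lower bounds meet at 2, so that is the treewidth.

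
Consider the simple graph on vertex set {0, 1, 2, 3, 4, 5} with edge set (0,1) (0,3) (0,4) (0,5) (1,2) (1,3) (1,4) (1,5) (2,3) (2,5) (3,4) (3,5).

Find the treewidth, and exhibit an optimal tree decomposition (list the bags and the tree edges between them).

Each bag holds 4 vertices, so the decomposition has width 3, which upper-bounds the treewidth. On the other hand G contains the 4-clique {0, 1, 3, 4}. A clique must lie in a single bag of any decomposition, so no decomposition can have width below 3. The upper and lower bounds meet at 3, so that is the treewidth.

Treewidth 3.
One optimal decomposition is:
Bags: B1 = {1, 2, 3, 5}  B2 = {0, 1, 3, 5}  B3 = {0, 1, 3, 4}
Tree: B1–B2, B2–B3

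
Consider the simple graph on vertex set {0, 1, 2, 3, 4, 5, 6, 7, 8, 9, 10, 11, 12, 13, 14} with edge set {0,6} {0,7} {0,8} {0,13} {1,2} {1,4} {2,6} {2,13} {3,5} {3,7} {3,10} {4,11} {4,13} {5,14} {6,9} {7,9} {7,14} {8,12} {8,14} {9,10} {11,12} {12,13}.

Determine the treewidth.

A width-3 tree decomposition is:
Bags: B1 = {1, 2, 4, 11}  B2 = {2, 4, 11, 13}  B3 = {2, 11, 12, 13}  B4 = {2, 6, 12, 13}  B5 = {0, 6, 12, 13}  B6 = {0, 6, 8, 12}  B7 = {0, 6, 8, 9}  B8 = {0, 7, 8, 9}  B9 = {7, 8, 9, 14}  B10 = {7, 9, 10, 14}  B11 = {3, 7, 10, 14}  B12 = {3, 5, 10, 14}
Tree: B1–B2, B2–B3, B3–B4, B4–B5, B5–B6, B6–B7, B7–B8, B8–B9, B9–B10, B10–B11, B11–B12
The largest bag has 4 vertices, giving width 3; this decomposition certifies tw(G) ≤ 3. For the lower bound: the 4 vertex sets {1,4,11}, {2}, {13}, {0,6,8,12} are disjoint, each induces a connected subgraph, and every pair is joined by at least one edge of G. Contracting each set to a single vertex therefore yields K_{4} as a minor, and since treewidth is minor-monotone, tw(G) ≥ tw(K_{4}) = 3. Hence tw(G) = 3 exactly.

3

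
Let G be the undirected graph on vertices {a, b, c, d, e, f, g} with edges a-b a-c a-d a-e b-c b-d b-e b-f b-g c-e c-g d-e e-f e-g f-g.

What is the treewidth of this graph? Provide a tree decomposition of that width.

Treewidth 3.
One such decomposition:
Bags: B1 = {a, b, d, e}  B2 = {a, b, c, e}  B3 = {b, c, e, g}  B4 = {b, e, f, g}
Tree: B1–B2, B2–B3, B3–B4

The largest bag has 4 vertices, giving width 3; this decomposition certifies tw(G) ≤ 3. On the other hand G contains the 4-clique {a, b, d, e}. A clique must lie in a single bag of any decomposition, so no decomposition can have width below 3. Combining the bounds, tw(G) = 3.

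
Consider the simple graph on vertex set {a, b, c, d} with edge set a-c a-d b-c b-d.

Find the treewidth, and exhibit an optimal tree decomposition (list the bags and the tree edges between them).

Treewidth 2.
One optimal decomposition is:
Bags: B1 = {b, c, d}  B2 = {a, c, d}
Tree: B1–B2

Each bag holds 3 vertices, so the decomposition has width 2, which upper-bounds the treewidth. Since d–b–c–a–d is a cycle in G, G is not acyclic. Forests are exactly the graphs of treewidth ≤ 1, so tw(G) ≥ 2. Therefore the treewidth is 2.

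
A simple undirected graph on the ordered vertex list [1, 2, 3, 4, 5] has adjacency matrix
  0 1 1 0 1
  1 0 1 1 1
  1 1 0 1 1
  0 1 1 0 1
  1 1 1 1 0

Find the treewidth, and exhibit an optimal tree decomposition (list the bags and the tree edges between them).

Treewidth 3.
One such decomposition:
Bags: B1 = {2, 3, 4, 5}  B2 = {1, 2, 3, 5}
Tree: B1–B2

Every bag has size at most 4, so the width is 4 − 1 = 3 and tw(G) ≤ 3. Conversely, {1, 2, 3, 5} is a clique of size 4, and the vertices of any clique must share a bag in every tree decomposition; so some bag has ≥ 4 vertices and tw(G) ≥ 3. The upper and lower bounds meet at 3, so that is the treewidth.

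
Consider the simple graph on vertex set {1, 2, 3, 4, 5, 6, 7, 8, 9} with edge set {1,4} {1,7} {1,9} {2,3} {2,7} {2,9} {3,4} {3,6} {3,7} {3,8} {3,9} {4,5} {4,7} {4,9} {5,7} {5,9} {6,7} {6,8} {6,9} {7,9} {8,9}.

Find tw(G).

A width-3 tree decomposition is:
Bags: B1 = {3, 6, 7, 9}  B2 = {2, 3, 7, 9}  B3 = {3, 4, 7, 9}  B4 = {3, 6, 8, 9}  B5 = {1, 4, 7, 9}  B6 = {4, 5, 7, 9}
Tree: B1–B2, B2–B3, B1–B4, B3–B5, B3–B6
The largest bag has 4 vertices, giving width 3; this decomposition certifies tw(G) ≤ 3. On the other hand G contains the 4-clique {3, 6, 8, 9}. A clique must lie in a single bag of any decomposition, so no decomposition can have width below 3. Combining the bounds, tw(G) = 3.

3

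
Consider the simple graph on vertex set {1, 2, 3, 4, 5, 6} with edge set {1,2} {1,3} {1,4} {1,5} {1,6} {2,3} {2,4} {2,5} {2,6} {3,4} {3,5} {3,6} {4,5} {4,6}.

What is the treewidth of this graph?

4

A width-4 tree decomposition is:
Bags: B1 = {1, 2, 3, 4, 5}  B2 = {1, 2, 3, 4, 6}
Tree: B1–B2
The largest bag has 5 vertices, giving width 4; this decomposition certifies tw(G) ≤ 4. On the other hand G contains the 5-clique {1, 2, 3, 4, 5}. A clique must lie in a single bag of any decomposition, so no decomposition can have width below 4. Hence tw(G) = 4 exactly.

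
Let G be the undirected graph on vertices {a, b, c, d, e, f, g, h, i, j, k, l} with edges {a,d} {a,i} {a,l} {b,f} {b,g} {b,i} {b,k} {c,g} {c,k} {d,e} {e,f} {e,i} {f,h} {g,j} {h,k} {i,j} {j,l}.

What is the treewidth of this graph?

3

A width-3 tree decomposition is:
Bags: B1 = {c, f, h, k}  B2 = {b, c, f, k}  B3 = {b, c, f, g}  B4 = {b, e, f, g}  B5 = {b, e, g, i}  B6 = {e, g, i, j}  B7 = {d, e, i, j}  B8 = {a, d, i, j}  B9 = {a, d, j, l}
Tree: B1–B2, B2–B3, B3–B4, B4–B5, B5–B6, B6–B7, B7–B8, B8–B9
Every bag has size at most 4, so the width is 4 − 1 = 3 and tw(G) ≤ 3. For the lower bound: the 4 vertex sets {c,h,k}, {f}, {b}, {e,g,i,j} are disjoint, each induces a connected subgraph, and every pair is joined by at least one edge of G. Contracting each set to a single vertex therefore yields K_{4} as a minor, and since treewidth is minor-monotone, tw(G) ≥ tw(K_{4}) = 3. Therefore the treewidth is 3.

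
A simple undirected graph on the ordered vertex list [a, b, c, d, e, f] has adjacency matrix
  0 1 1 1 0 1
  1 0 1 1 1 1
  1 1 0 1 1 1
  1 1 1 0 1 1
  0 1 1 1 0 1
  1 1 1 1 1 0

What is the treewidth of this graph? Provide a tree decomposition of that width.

Treewidth 4.
One such decomposition:
Bags: B1 = {a, b, c, d, f}  B2 = {b, c, d, e, f}
Tree: B1–B2

Every bag has size at most 5, so the width is 5 − 1 = 4 and tw(G) ≤ 4. On the other hand G contains the 5-clique {b, c, d, e, f}. A clique must lie in a single bag of any decomposition, so no decomposition can have width below 4. Combining the bounds, tw(G) = 4.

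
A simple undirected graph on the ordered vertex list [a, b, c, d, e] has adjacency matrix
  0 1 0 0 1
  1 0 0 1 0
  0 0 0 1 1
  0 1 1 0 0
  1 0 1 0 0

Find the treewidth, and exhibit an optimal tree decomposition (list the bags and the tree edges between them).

Treewidth 2.
One such decomposition:
Bags: B1 = {a, b, e}  B2 = {b, c, e}  B3 = {b, c, d}
Tree: B1–B2, B2–B3

Every bag has size at most 3, so the width is 3 − 1 = 2 and tw(G) ≤ 2. For the lower bound, G contains the cycle b–a–e–c–d–b, so G is not a forest; only forests have treewidth ≤ 1, hence tw(G) ≥ 2. Combining the bounds, tw(G) = 2.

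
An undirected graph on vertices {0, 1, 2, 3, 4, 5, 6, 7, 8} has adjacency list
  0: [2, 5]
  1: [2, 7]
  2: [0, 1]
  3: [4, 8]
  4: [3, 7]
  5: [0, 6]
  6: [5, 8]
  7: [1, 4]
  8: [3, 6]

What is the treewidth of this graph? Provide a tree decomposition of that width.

Treewidth 2.
Bags: B1 = {3, 4, 7}  B2 = {3, 7, 8}  B3 = {6, 7, 8}  B4 = {5, 6, 7}  B5 = {0, 5, 7}  B6 = {0, 2, 7}  B7 = {1, 2, 7}
Tree: B1–B2, B2–B3, B3–B4, B4–B5, B5–B6, B6–B7

The largest bag has 3 vertices, giving width 2; this decomposition certifies tw(G) ≤ 2. Since 7–4–3–8–6–5–0–2–1–7 is a cycle in G, G is not acyclic. Forests are exactly the graphs of treewidth ≤ 1, so tw(G) ≥ 2. The upper and lower bounds meet at 2, so that is the treewidth.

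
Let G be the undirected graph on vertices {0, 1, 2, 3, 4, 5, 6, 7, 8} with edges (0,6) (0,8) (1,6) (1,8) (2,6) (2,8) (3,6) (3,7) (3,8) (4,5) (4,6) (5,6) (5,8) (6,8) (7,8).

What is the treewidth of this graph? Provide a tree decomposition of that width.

Every bag has size at most 3, so the width is 3 − 1 = 2 and tw(G) ≤ 2. For the lower bound, the 3 vertices {0, 6, 8} are pairwise adjacent, and any tree decomposition puts a clique entirely inside one bag — forcing width ≥ 2. Hence tw(G) = 2 exactly.

Treewidth 2.
One optimal decomposition is:
Bags: B1 = {2, 6, 8}  B2 = {3, 6, 8}  B3 = {3, 7, 8}  B4 = {1, 6, 8}  B5 = {5, 6, 8}  B6 = {4, 5, 6}  B7 = {0, 6, 8}
Tree: B1–B2, B2–B3, B1–B4, B4–B5, B5–B6, B5–B7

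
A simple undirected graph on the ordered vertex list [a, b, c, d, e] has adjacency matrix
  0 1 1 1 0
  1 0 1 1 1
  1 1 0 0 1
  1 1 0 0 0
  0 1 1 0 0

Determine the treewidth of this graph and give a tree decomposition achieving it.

Treewidth 2.
Bags: B1 = {b, c, e}  B2 = {a, b, c}  B3 = {a, b, d}
Tree: B1–B2, B2–B3

Each bag holds 3 vertices, so the decomposition has width 2, which upper-bounds the treewidth. For the lower bound, the 3 vertices {a, b, d} are pairwise adjacent, and any tree decomposition puts a clique entirely inside one bag — forcing width ≥ 2. The upper and lower bounds meet at 2, so that is the treewidth.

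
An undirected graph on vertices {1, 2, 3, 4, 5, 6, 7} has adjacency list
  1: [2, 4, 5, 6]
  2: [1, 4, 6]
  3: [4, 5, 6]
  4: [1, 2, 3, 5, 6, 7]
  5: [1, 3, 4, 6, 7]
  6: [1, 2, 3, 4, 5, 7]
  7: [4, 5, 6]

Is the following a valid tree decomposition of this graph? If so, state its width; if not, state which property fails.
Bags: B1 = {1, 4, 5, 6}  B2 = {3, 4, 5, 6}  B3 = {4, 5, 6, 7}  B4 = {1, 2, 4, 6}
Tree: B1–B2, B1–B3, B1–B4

Checking the three conditions: (i) the bags cover all of {1, 2, 3, 4, 5, 6, 7}; (ii) for each edge, some bag contains both endpoints; (iii) the bags containing any fixed vertex form a subtree. All hold, so the decomposition is valid with width 4 − 1 = 3.

Yes; width 3.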